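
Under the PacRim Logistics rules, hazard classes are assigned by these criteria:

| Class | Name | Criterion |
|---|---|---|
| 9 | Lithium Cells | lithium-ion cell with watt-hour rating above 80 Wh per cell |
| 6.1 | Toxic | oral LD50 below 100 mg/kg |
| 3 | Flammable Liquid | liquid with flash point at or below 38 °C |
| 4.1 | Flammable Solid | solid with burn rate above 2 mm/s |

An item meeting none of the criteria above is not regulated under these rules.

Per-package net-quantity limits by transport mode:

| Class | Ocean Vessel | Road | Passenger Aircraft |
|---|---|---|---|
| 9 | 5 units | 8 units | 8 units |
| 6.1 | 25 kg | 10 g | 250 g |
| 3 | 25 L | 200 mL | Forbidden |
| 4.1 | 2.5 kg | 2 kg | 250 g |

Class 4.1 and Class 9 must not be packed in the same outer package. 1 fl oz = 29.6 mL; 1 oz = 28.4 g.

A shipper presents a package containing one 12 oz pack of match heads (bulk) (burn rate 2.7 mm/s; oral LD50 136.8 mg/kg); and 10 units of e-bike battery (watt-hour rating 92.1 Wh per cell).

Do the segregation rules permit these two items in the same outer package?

The match heads (bulk) have burn rate 2.7 mm/s, which is > 2 mm/s, so they are Class 4.1 (Flammable Solid).
The e-bike battery has watt-hour rating 92.1 Wh per cell, which is > 80 Wh per cell, so it is Class 9 (Lithium Cells).
Class 4.1 and Class 9 may not share an outer package.

No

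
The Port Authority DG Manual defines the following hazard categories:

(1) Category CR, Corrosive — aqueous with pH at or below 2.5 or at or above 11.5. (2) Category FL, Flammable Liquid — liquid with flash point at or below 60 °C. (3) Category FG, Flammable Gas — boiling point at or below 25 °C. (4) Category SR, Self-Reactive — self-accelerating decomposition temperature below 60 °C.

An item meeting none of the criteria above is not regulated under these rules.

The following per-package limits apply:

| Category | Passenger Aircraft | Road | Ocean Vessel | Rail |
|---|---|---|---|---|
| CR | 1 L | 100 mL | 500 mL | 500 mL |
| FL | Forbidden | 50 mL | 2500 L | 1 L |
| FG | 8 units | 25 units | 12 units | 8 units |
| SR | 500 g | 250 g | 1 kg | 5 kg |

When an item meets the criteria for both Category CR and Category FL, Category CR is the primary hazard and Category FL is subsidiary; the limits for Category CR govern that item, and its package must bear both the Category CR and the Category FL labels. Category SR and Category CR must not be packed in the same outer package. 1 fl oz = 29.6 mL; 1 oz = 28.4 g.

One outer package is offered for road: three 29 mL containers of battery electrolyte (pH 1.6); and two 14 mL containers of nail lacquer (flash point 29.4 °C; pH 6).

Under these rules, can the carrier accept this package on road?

Yes

The battery electrolyte has pH 1.6, which is ≤ 2.5, so it is Category CR (Corrosive).
With flash point 29.4 °C (≤ 60 °C), the nail lacquer falls in Category FL.
Category FL quantity: two 14 mL containers = 28 mL.
28 mL ≤ 50 mL (road limit, Category FL) — within limit.
Category CR quantity: three 29 mL containers = 87 mL.
87 mL ≤ 100 mL (road limit, Category CR) — within limit.
The segregation rule (Category SR with Category CR) does not apply to Category FL with Category CR.
Every hazard category is within its road limit and no segregation rule is violated.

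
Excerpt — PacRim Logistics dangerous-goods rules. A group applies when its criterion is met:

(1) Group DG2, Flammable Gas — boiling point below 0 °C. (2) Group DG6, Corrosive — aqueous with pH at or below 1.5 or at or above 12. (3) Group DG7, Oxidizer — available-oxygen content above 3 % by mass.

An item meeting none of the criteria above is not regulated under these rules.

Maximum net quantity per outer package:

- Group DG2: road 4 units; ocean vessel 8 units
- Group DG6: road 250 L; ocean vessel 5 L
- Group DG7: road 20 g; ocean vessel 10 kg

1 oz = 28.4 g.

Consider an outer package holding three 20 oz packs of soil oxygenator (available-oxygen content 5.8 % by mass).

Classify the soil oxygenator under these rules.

Group DG7

The soil oxygenator has available-oxygen content 5.8 % by mass, which is > 3 % by mass, so it is Group DG7 (Oxidizer).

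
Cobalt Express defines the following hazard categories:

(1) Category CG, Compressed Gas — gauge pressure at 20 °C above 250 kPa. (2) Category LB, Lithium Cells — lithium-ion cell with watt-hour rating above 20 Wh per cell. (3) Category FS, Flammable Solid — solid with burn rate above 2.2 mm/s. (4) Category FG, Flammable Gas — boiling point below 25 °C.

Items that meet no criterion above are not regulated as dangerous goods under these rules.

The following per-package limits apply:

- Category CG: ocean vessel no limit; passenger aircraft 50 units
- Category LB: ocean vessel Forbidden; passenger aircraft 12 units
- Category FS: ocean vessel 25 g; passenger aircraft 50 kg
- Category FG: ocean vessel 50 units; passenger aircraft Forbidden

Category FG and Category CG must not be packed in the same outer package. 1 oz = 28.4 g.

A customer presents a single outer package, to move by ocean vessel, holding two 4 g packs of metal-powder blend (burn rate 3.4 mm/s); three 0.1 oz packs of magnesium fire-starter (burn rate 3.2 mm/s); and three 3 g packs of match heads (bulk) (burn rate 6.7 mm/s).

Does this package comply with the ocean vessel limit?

No

Burn rate 3.4 mm/s meets the Category FS criterion (Flammable Solid), so the metal-powder blend is Category FS.
Burn rate 3.2 mm/s meets the Category FS criterion (Flammable Solid), so the magnesium fire-starter is Category FS.
Burn rate 6.7 mm/s meets the Category FS criterion (Flammable Solid), so the match heads (bulk) are Category FS.
Category FS net quantity: (two 4 g packs = 8 g) + (three 0.1 oz packs = 8.52 g) + (three 3 g packs = 9 g) = 25.52 g.
That exceeds the Category FS ocean vessel limit of 25 g.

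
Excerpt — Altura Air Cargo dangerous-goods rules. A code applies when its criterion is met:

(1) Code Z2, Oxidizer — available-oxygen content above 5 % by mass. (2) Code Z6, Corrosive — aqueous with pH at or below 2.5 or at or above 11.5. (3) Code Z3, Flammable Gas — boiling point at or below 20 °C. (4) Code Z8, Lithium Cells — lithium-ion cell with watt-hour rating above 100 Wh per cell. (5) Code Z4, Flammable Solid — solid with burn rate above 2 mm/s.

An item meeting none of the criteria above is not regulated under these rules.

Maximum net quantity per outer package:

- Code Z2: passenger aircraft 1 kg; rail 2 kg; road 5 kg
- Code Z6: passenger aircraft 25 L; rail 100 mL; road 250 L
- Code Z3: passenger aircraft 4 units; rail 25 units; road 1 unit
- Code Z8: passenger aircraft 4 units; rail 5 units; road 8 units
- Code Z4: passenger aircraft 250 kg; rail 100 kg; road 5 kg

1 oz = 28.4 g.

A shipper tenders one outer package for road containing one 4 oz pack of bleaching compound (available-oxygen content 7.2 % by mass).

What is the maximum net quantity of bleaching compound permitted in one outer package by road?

5 kg

With available-oxygen content 7.2 % by mass (> 5 % by mass), the bleaching compound falls in Code Z2.
The road limit for Code Z2 is 5 kg.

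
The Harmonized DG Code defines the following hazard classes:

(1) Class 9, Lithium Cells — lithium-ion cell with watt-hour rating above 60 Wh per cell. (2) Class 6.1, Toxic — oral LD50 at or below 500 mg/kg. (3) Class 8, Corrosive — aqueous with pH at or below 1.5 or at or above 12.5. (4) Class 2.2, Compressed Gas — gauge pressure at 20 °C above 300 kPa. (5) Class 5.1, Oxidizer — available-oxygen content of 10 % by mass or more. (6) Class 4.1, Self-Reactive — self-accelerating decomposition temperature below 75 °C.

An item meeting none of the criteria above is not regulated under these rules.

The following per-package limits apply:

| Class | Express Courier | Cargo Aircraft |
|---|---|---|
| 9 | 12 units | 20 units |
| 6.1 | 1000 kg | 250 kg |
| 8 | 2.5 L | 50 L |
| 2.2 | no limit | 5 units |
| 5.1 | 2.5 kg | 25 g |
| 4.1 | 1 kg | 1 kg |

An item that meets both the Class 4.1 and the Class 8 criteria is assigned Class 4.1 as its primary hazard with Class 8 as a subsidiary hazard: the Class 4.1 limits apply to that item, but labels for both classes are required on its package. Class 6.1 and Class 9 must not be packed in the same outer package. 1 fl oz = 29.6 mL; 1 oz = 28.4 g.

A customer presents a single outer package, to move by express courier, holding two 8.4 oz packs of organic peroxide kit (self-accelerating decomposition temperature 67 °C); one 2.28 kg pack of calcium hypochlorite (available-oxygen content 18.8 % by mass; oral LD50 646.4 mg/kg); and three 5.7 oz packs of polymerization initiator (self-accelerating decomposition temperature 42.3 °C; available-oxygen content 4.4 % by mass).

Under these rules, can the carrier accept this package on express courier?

The organic peroxide kit has self-accelerating decomposition temperature 67 °C, which is < 75 °C, so it is Class 4.1 (Self-Reactive).
Calcium hypochlorite: available-oxygen content 18.8 % by mass ≥ 10 % by mass → Class 5.1 (Oxidizer).
Polymerization initiator: self-accelerating decomposition temperature 42.3 °C < 75 °C → Class 4.1 (Self-Reactive).
Total Class 4.1: (two 8.4 oz packs = 477.12 g) + (three 5.7 oz packs = 485.64 g) = 962.76 g.
962.76 g ≤ 1 kg (express courier limit, Class 4.1) — within limit.
Class 5.1 quantity: 2.28 kg.
That is within the Class 5.1 express courier limit of 2.5 kg.
The segregation rule (Class 6.1 with Class 9) does not apply to Class 4.1 with Class 5.1.
Every hazard class is within its express courier limit and no segregation rule is violated.

Yes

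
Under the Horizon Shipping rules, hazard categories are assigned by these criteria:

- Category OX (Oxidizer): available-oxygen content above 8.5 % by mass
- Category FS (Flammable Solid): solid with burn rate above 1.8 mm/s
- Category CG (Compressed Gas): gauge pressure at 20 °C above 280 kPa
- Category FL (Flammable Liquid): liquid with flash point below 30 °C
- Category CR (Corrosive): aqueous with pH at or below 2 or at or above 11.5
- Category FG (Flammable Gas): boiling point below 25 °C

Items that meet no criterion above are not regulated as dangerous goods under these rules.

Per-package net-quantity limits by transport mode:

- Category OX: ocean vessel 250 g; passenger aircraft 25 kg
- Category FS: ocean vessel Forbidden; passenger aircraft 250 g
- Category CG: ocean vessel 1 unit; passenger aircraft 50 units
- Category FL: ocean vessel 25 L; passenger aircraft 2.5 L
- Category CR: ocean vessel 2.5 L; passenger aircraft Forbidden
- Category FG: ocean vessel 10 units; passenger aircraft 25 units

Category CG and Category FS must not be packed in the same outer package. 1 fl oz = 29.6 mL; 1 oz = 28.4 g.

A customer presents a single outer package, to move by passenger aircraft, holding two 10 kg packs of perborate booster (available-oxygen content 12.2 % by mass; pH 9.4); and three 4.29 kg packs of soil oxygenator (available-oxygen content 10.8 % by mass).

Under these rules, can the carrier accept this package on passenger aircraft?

No

Available-oxygen content 12.2 % by mass meets the Category OX criterion (Oxidizer), so the perborate booster is Category OX.
Available-oxygen content 10.8 % by mass meets the Category OX criterion (Oxidizer), so the soil oxygenator is Category OX.
Total Category OX: (two 10 kg packs = 20 kg) + (three 4.29 kg packs = 12.87 kg) = 32.87 kg.
32.87 kg > 25 kg (passenger aircraft limit, Category OX) — over the limit.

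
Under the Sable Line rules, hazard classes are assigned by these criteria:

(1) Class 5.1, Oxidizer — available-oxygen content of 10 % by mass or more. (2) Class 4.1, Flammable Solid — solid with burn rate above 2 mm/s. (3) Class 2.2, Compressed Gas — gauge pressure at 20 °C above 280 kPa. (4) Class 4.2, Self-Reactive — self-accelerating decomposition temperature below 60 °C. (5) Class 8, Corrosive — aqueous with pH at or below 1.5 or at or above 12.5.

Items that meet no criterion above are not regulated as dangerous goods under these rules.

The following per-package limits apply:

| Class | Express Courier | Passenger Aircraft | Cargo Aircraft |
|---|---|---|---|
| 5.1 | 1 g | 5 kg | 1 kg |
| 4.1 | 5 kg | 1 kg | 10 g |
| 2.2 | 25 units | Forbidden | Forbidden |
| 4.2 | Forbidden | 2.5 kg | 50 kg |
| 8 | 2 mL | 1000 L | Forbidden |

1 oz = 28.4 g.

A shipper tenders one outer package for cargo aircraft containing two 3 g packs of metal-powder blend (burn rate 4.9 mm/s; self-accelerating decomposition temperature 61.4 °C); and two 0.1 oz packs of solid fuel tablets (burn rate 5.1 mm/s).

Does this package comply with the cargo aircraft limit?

With burn rate 4.9 mm/s (> 2 mm/s), the metal-powder blend falls in Class 4.1.
The solid fuel tablets have burn rate 5.1 mm/s, which is > 2 mm/s, so they are Class 4.1 (Flammable Solid).
Total Class 4.1: (two 3 g packs = 6 g) + (two 0.1 oz packs = 5.68 g) = 11.68 g.
That exceeds the Class 4.1 cargo aircraft limit of 10 g.

No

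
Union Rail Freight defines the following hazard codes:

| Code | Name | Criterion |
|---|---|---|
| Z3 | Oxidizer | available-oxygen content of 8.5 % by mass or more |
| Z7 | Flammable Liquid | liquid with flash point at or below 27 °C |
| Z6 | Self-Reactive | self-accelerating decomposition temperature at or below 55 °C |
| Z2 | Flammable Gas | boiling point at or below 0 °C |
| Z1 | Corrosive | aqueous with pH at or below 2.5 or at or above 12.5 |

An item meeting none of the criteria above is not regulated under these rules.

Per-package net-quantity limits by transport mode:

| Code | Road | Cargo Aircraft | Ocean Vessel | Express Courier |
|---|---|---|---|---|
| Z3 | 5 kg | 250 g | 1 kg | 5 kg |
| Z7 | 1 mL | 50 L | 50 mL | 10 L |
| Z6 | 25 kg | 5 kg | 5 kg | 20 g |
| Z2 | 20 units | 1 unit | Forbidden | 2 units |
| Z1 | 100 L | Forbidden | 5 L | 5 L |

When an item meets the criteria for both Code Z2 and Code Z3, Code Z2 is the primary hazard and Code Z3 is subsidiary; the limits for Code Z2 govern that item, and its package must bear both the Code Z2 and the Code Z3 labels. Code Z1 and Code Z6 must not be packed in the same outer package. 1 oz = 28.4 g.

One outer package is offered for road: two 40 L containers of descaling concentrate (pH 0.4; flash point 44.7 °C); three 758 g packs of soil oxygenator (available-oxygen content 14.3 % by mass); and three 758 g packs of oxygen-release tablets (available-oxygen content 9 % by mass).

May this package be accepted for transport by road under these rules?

Descaling concentrate: pH 0.4 ≤ 2.5 → Code Z1 (Corrosive).
The soil oxygenator has available-oxygen content 14.3 % by mass, which is ≥ 8.5 % by mass, so it is Code Z3 (Oxidizer).
The oxygen-release tablets have available-oxygen content 9 % by mass, which is ≥ 8.5 % by mass, so they are Code Z3 (Oxidizer).
Code Z1 quantity: two 40 L containers = 80 L.
80 L ≤ 100 L (road limit, Code Z1) — within limit.
Code Z3 net quantity: (three 758 g packs = 2.274 kg) + (three 758 g packs = 2.274 kg) = 4.548 kg.
4.548 kg is within the road limit of 5 kg for Code Z3.
The segregation rule (Code Z1 with Code Z6) does not apply to Code Z1 with Code Z3.
Every hazard code is within its road limit and no segregation rule is violated.

Yes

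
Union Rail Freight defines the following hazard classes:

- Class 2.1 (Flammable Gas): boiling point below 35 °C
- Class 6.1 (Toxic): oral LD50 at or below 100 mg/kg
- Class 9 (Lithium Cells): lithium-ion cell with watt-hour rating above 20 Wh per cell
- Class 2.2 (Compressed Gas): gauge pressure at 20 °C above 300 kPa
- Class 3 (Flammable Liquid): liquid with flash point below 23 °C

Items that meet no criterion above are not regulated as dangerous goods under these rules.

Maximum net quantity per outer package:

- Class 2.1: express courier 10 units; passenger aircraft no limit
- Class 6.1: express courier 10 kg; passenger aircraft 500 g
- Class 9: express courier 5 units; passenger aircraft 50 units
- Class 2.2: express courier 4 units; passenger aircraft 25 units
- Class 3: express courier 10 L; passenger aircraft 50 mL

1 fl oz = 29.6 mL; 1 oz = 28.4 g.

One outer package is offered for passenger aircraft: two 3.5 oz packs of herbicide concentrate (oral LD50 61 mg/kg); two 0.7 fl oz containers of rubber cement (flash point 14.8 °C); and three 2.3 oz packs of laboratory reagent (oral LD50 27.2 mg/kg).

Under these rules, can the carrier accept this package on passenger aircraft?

Herbicide concentrate: oral LD50 61 mg/kg ≤ 100 mg/kg → Class 6.1 (Toxic).
The rubber cement has flash point 14.8 °C, which is < 23 °C, so it is Class 3 (Flammable Liquid).
Laboratory reagent: oral LD50 27.2 mg/kg ≤ 100 mg/kg → Class 6.1 (Toxic).
Total Class 6.1: (two 3.5 oz packs = 198.8 g) + (three 2.3 oz packs = 195.96 g) = 394.76 g.
394.76 g is within the passenger aircraft limit of 500 g for Class 6.1.
Class 3 quantity: two 0.7 fl oz containers = 41.44 mL.
41.44 mL ≤ 50 mL (passenger aircraft limit, Class 3) — within limit.
Every hazard class is within its passenger aircraft limit and no segregation rule is violated.

Yes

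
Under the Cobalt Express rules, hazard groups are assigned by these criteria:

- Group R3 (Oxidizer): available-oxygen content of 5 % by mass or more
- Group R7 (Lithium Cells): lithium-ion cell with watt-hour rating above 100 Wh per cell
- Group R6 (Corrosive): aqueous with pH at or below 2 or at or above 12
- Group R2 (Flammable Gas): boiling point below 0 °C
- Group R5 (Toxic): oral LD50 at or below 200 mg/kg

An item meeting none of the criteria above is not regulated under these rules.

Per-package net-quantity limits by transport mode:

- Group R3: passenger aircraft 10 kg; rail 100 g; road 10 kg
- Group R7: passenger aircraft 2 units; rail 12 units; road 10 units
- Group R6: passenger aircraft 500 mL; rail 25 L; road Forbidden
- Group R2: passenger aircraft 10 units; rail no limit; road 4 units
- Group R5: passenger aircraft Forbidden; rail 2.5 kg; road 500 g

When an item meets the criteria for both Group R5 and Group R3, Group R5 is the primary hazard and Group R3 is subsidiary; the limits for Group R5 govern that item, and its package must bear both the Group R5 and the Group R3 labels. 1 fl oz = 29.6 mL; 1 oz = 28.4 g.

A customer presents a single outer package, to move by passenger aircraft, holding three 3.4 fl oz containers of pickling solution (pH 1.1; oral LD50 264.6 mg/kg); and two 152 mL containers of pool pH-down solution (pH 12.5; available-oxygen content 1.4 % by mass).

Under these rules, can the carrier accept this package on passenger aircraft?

No

With pH 1.1 (≤ 2), the pickling solution falls in Group R6.
With pH 12.5 (≥ 12), the pool pH-down solution falls in Group R6.
Group R6 net quantity: (three 3.4 fl oz containers = 301.92 mL) + (two 152 mL containers = 304 mL) = 605.92 mL.
605.92 mL > 500 mL (passenger aircraft limit, Group R6) — over the limit.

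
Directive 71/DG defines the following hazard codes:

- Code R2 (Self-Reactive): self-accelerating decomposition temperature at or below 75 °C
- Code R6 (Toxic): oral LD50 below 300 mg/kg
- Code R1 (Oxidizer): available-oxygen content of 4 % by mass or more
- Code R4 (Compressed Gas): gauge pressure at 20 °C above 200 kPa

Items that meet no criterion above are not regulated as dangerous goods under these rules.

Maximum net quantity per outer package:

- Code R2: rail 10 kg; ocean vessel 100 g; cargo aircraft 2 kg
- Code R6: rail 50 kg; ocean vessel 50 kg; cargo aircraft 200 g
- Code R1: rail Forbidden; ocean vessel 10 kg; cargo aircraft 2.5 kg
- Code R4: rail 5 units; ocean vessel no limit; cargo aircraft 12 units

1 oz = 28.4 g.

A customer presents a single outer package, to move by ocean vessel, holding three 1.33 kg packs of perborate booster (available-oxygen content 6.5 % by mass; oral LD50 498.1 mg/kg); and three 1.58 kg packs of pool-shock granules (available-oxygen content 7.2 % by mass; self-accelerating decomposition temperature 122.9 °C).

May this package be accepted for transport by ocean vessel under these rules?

Yes

With available-oxygen content 6.5 % by mass (≥ 4 % by mass), the perborate booster falls in Code R1.
The pool-shock granules have available-oxygen content 7.2 % by mass, which is ≥ 4 % by mass, so they are Code R1 (Oxidizer).
Total Code R1: (three 1.33 kg packs = 3.99 kg) + (three 1.58 kg packs = 4.74 kg) = 8.73 kg.
8.73 kg ≤ 10 kg (ocean vessel limit, Code R1) — within limit.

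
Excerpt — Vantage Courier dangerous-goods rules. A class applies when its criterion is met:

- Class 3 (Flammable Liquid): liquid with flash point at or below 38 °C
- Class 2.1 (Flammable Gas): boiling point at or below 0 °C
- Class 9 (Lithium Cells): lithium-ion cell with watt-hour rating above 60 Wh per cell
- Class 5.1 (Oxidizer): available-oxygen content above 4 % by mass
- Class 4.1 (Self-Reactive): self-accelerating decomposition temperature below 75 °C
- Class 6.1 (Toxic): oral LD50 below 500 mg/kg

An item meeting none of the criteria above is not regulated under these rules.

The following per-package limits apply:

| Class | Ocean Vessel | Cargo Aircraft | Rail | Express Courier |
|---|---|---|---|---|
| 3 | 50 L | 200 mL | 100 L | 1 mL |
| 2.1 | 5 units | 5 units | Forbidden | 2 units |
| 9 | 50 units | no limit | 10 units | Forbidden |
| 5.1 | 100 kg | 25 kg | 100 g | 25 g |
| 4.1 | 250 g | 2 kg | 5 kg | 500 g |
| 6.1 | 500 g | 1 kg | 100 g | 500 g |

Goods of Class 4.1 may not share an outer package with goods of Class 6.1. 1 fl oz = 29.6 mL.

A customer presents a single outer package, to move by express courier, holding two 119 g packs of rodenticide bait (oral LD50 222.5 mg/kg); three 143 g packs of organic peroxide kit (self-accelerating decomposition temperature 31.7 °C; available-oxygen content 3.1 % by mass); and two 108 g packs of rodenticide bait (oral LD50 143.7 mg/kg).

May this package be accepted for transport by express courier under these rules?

No

With oral LD50 222.5 mg/kg (< 500 mg/kg), the rodenticide bait falls in Class 6.1.
The organic peroxide kit has self-accelerating decomposition temperature 31.7 °C, which is < 75 °C, so it is Class 4.1 (Self-Reactive).
The rodenticide bait has oral LD50 143.7 mg/kg, which is < 500 mg/kg, so it is Class 6.1 (Toxic).
Class 4.1 quantity: three 143 g packs = 429 g.
429 g ≤ 500 g (express courier limit, Class 4.1) — within limit.
Class 6.1 net quantity: (two 119 g packs = 238 g) + (two 108 g packs = 216 g) = 454 g.
454 g ≤ 500 g (express courier limit, Class 6.1) — within limit.
Class 4.1 and Class 6.1 may not share an outer package.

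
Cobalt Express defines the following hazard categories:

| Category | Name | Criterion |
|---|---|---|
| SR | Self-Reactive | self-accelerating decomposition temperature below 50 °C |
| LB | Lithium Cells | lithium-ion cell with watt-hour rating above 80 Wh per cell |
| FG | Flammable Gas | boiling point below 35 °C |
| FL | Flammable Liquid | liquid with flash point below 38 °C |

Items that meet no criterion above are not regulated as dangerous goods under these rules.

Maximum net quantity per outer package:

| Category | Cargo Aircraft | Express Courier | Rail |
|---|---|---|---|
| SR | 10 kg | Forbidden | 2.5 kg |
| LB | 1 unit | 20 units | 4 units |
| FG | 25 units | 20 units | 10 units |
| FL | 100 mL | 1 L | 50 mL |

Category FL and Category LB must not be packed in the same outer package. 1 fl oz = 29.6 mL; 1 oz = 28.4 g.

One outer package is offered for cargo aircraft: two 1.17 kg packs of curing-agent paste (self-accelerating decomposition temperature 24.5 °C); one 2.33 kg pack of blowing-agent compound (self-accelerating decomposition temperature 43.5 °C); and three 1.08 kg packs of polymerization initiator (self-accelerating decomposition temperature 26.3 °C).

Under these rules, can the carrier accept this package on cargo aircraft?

Yes

Curing-agent paste: self-accelerating decomposition temperature 24.5 °C < 50 °C → Category SR (Self-Reactive).
Blowing-agent compound: self-accelerating decomposition temperature 43.5 °C < 50 °C → Category SR (Self-Reactive).
Self-accelerating decomposition temperature 26.3 °C meets the Category SR criterion (Self-Reactive), so the polymerization initiator is Category SR.
Category SR net quantity: (two 1.17 kg packs = 2.34 kg) + 2.33 kg + (three 1.08 kg packs = 3.24 kg) = 7.91 kg.
7.91 kg is within the cargo aircraft limit of 10 kg for Category SR.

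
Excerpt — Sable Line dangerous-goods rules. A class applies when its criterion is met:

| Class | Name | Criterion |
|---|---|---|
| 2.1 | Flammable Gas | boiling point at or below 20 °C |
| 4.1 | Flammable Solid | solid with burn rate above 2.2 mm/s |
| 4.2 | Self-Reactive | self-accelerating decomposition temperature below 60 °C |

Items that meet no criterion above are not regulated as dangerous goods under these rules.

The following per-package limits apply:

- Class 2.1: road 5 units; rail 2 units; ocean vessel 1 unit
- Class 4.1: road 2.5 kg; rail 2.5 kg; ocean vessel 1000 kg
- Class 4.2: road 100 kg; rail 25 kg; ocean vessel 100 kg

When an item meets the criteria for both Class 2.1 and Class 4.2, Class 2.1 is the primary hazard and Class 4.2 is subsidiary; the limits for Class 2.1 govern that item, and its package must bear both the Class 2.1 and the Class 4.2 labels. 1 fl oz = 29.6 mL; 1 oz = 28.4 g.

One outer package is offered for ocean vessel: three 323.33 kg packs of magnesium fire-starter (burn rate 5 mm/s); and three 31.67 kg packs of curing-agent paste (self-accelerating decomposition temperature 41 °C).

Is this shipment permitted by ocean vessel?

The magnesium fire-starter has burn rate 5 mm/s, which is > 2.2 mm/s, so it is Class 4.1 (Flammable Solid).
With self-accelerating decomposition temperature 41 °C (< 60 °C), the curing-agent paste falls in Class 4.2.
Class 4.1 quantity: three 323.33 kg packs = 969.99 kg.
That is within the Class 4.1 ocean vessel limit of 1000 kg.
Class 4.2 quantity: three 31.67 kg packs = 95.01 kg.
That is within the Class 4.2 ocean vessel limit of 100 kg.
Every hazard class is within its ocean vessel limit and no segregation rule is violated.

Yes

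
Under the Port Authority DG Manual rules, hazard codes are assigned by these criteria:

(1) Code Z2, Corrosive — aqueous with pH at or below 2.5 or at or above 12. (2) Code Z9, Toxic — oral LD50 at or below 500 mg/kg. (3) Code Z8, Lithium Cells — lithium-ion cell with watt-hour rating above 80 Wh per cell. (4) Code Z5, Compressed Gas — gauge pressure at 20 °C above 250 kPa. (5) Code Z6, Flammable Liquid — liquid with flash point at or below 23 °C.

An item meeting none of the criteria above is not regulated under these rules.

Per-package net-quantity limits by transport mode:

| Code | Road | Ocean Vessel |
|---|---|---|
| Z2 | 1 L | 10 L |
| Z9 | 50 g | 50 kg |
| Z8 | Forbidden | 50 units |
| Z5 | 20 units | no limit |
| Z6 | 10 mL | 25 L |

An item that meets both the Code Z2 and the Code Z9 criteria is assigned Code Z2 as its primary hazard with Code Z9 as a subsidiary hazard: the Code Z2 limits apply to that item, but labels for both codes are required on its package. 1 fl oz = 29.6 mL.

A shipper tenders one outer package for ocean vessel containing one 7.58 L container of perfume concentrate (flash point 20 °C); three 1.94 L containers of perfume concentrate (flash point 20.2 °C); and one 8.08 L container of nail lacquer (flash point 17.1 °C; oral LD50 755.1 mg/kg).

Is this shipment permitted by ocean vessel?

With flash point 20 °C (≤ 23 °C), the perfume concentrate falls in Code Z6.
The perfume concentrate has flash point 20.2 °C, which is ≤ 23 °C, so it is Code Z6 (Flammable Liquid).
With flash point 17.1 °C (≤ 23 °C), the nail lacquer falls in Code Z6.
Total Code Z6: 7.58 L + (three 1.94 L containers = 5.82 L) + 8.08 L = 21.48 L.
21.48 L is within the ocean vessel limit of 25 L for Code Z6.

Yes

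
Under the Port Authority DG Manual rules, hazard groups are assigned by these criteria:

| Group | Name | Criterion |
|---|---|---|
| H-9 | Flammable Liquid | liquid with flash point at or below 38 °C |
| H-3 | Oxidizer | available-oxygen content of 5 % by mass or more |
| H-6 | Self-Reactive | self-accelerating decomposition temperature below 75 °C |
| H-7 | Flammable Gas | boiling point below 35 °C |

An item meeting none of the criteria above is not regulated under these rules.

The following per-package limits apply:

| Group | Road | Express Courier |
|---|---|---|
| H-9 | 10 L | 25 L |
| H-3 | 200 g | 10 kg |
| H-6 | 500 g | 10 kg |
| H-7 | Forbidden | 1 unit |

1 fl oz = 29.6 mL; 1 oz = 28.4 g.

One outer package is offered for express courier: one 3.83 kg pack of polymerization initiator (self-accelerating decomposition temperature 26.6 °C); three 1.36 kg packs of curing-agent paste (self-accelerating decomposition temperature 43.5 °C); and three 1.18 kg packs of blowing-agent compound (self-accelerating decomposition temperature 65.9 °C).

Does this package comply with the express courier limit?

Polymerization initiator: self-accelerating decomposition temperature 26.6 °C < 75 °C → Group H-6 (Self-Reactive).
Curing-agent paste: self-accelerating decomposition temperature 43.5 °C < 75 °C → Group H-6 (Self-Reactive).
Blowing-agent compound: self-accelerating decomposition temperature 65.9 °C < 75 °C → Group H-6 (Self-Reactive).
Total Group H-6: 3.83 kg + (three 1.36 kg packs = 4.08 kg) + (three 1.18 kg packs = 3.54 kg) = 11.45 kg.
That exceeds the Group H-6 express courier limit of 10 kg.

No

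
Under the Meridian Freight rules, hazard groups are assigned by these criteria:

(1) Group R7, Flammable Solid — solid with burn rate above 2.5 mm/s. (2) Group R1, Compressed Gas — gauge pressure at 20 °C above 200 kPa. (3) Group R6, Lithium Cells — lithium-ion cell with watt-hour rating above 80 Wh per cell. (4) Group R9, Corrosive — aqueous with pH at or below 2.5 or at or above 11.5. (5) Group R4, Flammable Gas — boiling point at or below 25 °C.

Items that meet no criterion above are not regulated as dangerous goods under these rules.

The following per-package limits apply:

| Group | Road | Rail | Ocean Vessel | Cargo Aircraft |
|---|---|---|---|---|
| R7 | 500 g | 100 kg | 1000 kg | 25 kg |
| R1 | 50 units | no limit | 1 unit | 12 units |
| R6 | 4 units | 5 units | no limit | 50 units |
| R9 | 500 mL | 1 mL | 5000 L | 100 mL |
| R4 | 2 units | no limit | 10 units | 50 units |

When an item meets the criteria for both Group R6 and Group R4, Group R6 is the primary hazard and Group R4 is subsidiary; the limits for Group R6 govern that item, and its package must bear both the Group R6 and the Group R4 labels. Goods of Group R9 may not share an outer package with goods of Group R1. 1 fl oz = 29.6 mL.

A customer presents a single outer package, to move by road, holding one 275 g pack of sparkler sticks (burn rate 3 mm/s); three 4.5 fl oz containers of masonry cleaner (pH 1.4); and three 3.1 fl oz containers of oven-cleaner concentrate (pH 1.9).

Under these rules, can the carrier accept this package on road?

No

Sparkler sticks: burn rate 3 mm/s > 2.5 mm/s → Group R7 (Flammable Solid).
With pH 1.4 (≤ 2.5), the masonry cleaner falls in Group R9.
Oven-cleaner concentrate: pH 1.9 ≤ 2.5 → Group R9 (Corrosive).
Group R9 net quantity: (three 4.5 fl oz containers = 399.6 mL) + (three 3.1 fl oz containers = 275.28 mL) = 674.88 mL.
674.88 mL exceeds the road limit of 500 mL for Group R9.
Group R7 quantity: 275 g.
275 g ≤ 500 g (road limit, Group R7) — within limit.
The segregation rule (Group R9 with Group R1) does not apply to Group R9 with Group R7.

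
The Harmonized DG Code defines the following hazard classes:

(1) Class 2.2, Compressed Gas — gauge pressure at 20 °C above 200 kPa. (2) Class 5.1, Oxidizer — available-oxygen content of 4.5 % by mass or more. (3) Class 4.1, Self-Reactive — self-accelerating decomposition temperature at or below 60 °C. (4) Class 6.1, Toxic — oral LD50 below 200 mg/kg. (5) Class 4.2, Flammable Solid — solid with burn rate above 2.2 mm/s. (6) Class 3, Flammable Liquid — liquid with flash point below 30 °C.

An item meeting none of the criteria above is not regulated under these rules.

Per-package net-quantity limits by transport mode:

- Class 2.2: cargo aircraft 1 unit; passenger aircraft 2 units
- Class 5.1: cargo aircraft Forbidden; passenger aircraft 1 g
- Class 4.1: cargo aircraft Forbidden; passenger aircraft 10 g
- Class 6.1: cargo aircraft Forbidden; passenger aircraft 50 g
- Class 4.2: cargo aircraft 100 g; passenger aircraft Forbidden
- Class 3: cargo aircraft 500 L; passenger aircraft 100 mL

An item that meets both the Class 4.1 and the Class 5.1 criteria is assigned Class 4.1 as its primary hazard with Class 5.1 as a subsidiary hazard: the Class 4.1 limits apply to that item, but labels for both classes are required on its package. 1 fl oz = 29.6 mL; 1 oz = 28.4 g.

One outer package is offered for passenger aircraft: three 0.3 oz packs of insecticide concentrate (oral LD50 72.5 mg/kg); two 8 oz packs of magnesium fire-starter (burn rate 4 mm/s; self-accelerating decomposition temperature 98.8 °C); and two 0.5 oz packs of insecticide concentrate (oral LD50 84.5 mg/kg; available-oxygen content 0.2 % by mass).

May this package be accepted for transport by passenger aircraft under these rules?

No

Insecticide concentrate: oral LD50 72.5 mg/kg < 200 mg/kg → Class 6.1 (Toxic).
Magnesium fire-starter: burn rate 4 mm/s > 2.2 mm/s → Class 4.2 (Flammable Solid).
Insecticide concentrate: oral LD50 84.5 mg/kg < 200 mg/kg → Class 6.1 (Toxic).
Class 4.2 quantity: two 8 oz packs = 454.4 g.
By passenger aircraft, Class 4.2 is Forbidden regardless of quantity.
Total Class 6.1: (three 0.3 oz packs = 25.56 g) + (two 0.5 oz packs = 28.4 g) = 53.96 g.
That exceeds the Class 6.1 passenger aircraft limit of 50 g.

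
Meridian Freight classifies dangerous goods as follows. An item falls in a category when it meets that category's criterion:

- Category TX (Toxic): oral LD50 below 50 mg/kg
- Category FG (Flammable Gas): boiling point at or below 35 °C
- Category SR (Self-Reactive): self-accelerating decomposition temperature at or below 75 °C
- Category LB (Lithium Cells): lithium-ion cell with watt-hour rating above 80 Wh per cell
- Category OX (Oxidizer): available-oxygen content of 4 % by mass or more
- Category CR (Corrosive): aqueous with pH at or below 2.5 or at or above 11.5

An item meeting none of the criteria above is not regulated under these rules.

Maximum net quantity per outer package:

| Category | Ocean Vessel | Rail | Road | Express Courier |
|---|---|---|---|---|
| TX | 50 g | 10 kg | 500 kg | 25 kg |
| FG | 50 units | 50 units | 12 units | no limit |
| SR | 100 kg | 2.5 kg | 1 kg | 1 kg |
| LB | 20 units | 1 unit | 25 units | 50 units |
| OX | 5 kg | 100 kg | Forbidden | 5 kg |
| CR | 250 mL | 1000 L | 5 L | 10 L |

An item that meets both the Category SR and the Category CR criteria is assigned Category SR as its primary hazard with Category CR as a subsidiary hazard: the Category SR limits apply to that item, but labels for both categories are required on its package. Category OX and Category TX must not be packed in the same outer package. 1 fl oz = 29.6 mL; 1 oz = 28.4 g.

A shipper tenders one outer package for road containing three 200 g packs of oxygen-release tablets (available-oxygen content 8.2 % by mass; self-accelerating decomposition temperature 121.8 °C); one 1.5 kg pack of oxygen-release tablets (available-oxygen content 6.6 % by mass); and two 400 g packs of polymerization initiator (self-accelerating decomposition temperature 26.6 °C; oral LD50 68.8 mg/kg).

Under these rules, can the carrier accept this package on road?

No

Available-oxygen content 8.2 % by mass meets the Category OX criterion (Oxidizer), so the oxygen-release tablets are Category OX.
Oxygen-release tablets: available-oxygen content 6.6 % by mass ≥ 4 % by mass → Category OX (Oxidizer).
With self-accelerating decomposition temperature 26.6 °C (≤ 75 °C), the polymerization initiator falls in Category SR.
Category OX net quantity: (three 200 g packs = 600 g) + 1.5 kg = 2.1 kg.
By road, Category OX is Forbidden regardless of quantity.
Category SR quantity: two 400 g packs = 800 g.
That is within the Category SR road limit of 1 kg.
The segregation rule (Category OX with Category TX) does not apply to Category OX with Category SR.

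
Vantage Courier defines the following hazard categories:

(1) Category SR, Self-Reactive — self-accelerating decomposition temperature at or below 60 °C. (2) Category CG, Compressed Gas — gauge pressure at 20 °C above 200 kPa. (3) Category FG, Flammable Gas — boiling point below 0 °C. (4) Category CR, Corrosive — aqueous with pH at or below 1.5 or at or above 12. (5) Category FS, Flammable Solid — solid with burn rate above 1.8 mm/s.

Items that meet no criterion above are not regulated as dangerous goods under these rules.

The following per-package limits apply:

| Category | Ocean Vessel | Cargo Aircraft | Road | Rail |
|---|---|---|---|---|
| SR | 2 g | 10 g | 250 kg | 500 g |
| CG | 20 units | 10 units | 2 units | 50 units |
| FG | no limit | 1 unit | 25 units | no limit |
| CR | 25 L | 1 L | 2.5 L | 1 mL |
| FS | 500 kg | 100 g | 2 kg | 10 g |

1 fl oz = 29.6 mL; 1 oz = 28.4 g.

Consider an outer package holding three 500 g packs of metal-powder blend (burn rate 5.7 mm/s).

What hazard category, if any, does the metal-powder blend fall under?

Category FS

Metal-powder blend: burn rate 5.7 mm/s > 1.8 mm/s → Category FS (Flammable Solid).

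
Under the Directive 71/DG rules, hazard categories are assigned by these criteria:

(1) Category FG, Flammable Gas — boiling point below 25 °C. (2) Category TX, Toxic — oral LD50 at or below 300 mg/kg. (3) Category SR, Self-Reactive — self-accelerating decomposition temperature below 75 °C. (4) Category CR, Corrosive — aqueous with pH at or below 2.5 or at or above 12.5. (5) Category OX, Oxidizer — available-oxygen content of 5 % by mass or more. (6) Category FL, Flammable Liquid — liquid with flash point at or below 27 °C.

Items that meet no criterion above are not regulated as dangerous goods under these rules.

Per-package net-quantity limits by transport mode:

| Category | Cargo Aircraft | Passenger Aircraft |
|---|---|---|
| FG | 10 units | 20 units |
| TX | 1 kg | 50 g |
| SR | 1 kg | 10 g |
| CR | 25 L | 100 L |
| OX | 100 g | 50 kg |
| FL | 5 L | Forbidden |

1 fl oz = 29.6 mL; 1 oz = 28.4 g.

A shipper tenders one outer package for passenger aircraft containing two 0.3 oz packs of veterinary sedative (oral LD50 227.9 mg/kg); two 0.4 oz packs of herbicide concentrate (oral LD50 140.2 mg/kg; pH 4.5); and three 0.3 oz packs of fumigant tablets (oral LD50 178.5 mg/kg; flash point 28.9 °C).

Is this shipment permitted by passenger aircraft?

No

The veterinary sedative has oral LD50 227.9 mg/kg, which is ≤ 300 mg/kg, so it is Category TX (Toxic).
With oral LD50 140.2 mg/kg (≤ 300 mg/kg), the herbicide concentrate falls in Category TX.
The fumigant tablets have oral LD50 178.5 mg/kg, which is ≤ 300 mg/kg, so they are Category TX (Toxic).
Total Category TX: (two 0.3 oz packs = 17.04 g) + (two 0.4 oz packs = 22.72 g) + (three 0.3 oz packs = 25.56 g) = 65.32 g.
65.32 g exceeds the passenger aircraft limit of 50 g for Category TX.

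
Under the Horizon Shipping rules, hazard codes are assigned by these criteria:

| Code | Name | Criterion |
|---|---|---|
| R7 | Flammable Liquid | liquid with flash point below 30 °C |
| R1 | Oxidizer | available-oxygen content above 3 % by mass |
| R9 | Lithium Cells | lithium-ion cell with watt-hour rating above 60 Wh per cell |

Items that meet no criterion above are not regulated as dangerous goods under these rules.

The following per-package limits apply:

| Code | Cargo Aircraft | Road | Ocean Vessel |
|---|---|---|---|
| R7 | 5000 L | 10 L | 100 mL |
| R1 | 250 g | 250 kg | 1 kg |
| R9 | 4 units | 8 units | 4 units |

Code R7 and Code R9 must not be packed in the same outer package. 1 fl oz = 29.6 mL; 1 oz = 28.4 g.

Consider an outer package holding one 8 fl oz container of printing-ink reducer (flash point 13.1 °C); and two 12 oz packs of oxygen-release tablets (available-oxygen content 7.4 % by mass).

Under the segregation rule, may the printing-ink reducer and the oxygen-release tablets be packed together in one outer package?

Yes

With flash point 13.1 °C (< 30 °C), the printing-ink reducer falls in Code R7.
With available-oxygen content 7.4 % by mass (> 3 % by mass), the oxygen-release tablets fall in Code R1.
No segregation rule bars Code R7 with Code R1.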